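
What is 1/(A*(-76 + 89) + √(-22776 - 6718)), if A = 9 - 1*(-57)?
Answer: 429/382829 - I*√29494/765658 ≈ 0.0011206 - 0.0002243*I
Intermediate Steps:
A = 66 (A = 9 + 57 = 66)
1/(A*(-76 + 89) + √(-22776 - 6718)) = 1/(66*(-76 + 89) + √(-22776 - 6718)) = 1/(66*13 + √(-29494)) = 1/(858 + I*√29494)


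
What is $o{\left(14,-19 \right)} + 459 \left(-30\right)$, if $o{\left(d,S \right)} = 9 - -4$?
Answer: $-13757$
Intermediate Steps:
$o{\left(d,S \right)} = 13$ ($o{\left(d,S \right)} = 9 + 4 = 13$)
$o{\left(14,-19 \right)} + 459 \left(-30\right) = 13 + 459 \left(-30\right) = 13 - 13770 = -13757$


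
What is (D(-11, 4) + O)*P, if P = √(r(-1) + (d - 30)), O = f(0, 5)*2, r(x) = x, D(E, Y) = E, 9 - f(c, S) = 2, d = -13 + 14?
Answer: 3*I*√30 ≈ 16.432*I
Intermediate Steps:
d = 1
f(c, S) = 7 (f(c, S) = 9 - 1*2 = 9 - 2 = 7)
O = 14 (O = 7*2 = 14)
P = I*√30 (P = √(-1 + (1 - 30)) = √(-1 - 29) = √(-30) = I*√30 ≈ 5.4772*I)
(D(-11, 4) + O)*P = (-11 + 14)*(I*√30) = 3*(I*√30) = 3*I*√30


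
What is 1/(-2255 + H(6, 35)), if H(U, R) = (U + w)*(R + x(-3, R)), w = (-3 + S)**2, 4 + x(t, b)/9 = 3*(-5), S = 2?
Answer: -1/3207 ≈ -0.00031182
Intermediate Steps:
x(t, b) = -171 (x(t, b) = -36 + 9*(3*(-5)) = -36 + 9*(-15) = -36 - 135 = -171)
w = 1 (w = (-3 + 2)**2 = (-1)**2 = 1)
H(U, R) = (1 + U)*(-171 + R) (H(U, R) = (U + 1)*(R - 171) = (1 + U)*(-171 + R))
1/(-2255 + H(6, 35)) = 1/(-2255 + (-171 + 35 - 171*6 + 35*6)) = 1/(-2255 + (-171 + 35 - 1026 + 210)) = 1/(-2255 - 952) = 1/(-3207) = -1/3207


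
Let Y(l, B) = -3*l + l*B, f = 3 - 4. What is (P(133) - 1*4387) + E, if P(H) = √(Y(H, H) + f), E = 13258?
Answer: 8871 + 3*√1921 ≈ 9002.5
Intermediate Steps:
f = -1
Y(l, B) = -3*l + B*l
P(H) = √(-1 + H*(-3 + H)) (P(H) = √(H*(-3 + H) - 1) = √(-1 + H*(-3 + H)))
(P(133) - 1*4387) + E = (√(-1 + 133*(-3 + 133)) - 1*4387) + 13258 = (√(-1 + 133*130) - 4387) + 13258 = (√(-1 + 17290) - 4387) + 13258 = (√17289 - 4387) + 13258 = (3*√1921 - 4387) + 13258 = (-4387 + 3*√1921) + 13258 = 8871 + 3*√1921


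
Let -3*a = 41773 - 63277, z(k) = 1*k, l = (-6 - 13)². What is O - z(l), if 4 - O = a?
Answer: -7525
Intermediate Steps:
l = 361 (l = (-19)² = 361)
z(k) = k
a = 7168 (a = -(41773 - 63277)/3 = -⅓*(-21504) = 7168)
O = -7164 (O = 4 - 1*7168 = 4 - 7168 = -7164)
O - z(l) = -7164 - 1*361 = -7164 - 361 = -7525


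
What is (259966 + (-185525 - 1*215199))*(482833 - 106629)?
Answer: -52953722632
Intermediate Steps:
(259966 + (-185525 - 1*215199))*(482833 - 106629) = (259966 + (-185525 - 215199))*376204 = (259966 - 400724)*376204 = -140758*376204 = -52953722632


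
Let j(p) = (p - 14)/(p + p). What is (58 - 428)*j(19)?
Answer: -925/19 ≈ -48.684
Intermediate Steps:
j(p) = (-14 + p)/(2*p) (j(p) = (-14 + p)/((2*p)) = (-14 + p)*(1/(2*p)) = (-14 + p)/(2*p))
(58 - 428)*j(19) = (58 - 428)*((1/2)*(-14 + 19)/19) = -185*5/19 = -370*5/38 = -925/19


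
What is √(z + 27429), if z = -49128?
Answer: 3*I*√2411 ≈ 147.31*I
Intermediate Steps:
√(z + 27429) = √(-49128 + 27429) = √(-21699) = 3*I*√2411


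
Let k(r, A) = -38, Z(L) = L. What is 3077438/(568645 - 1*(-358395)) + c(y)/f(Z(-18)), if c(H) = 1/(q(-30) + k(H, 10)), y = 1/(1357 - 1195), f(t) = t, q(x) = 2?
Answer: 124694179/37545120 ≈ 3.3212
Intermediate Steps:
y = 1/162 ≈ 0.0061728
c(H) = -1/36 (c(H) = 1/(2 - 38) = 1/(-36) = -1/36)
3077438/(568645 - 1*(-358395)) + c(y)/f(Z(-18)) = 3077438/(568645 - 1*(-358395)) - 1/36/(-18) = 3077438/(568645 + 358395) - 1/36*(-1/18) = 3077438/927040 + 1/648 = 3077438*(1/927040) + 1/648 = 1538719/463520 + 1/648 = 124694179/37545120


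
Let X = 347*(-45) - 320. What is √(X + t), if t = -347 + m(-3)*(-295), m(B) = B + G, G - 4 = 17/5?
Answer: 2*I*√4395 ≈ 132.59*I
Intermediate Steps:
G = 37/5 (G = 4 + 17/5 = 37/5 ≈ 7.4000)
m(B) = 37/5 + B (m(B) = B + 37/5 = 37/5 + B)
t = -1645 (t = -347 + (37/5 - 3)*(-295) = -347 + (22/5)*(-295) = -347 - 1298 = -1645)
X = -15935 (X = -15615 - 320 = -15935)
√(X + t) = √(-15935 - 1645) = √(-17580) = 2*I*√4395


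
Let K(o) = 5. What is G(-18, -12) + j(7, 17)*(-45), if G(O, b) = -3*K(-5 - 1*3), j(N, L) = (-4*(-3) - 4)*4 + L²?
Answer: -14460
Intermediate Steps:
j(N, L) = 32 + L² (j(N, L) = (12 - 4)*4 + L² = 8*4 + L² = 32 + L²)
G(O, b) = -15 (G(O, b) = -3*5 = -15)
G(-18, -12) + j(7, 17)*(-45) = -15 + (32 + 17²)*(-45) = -15 + (32 + 289)*(-45) = -15 + 321*(-45) = -15 - 14445 = -14460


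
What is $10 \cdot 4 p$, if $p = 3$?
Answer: $120$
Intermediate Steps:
$10 \cdot 4 p = 10 \cdot 4 \cdot 3 = 40 \cdot 3 = 120$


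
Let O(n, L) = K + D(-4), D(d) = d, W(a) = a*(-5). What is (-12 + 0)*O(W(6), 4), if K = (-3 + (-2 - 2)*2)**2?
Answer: -1404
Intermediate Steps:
W(a) = -5*a
K = 121 (K = (-3 - 4*2)**2 = (-3 - 8)**2 = (-11)**2 = 121)
O(n, L) = 117 (O(n, L) = 121 - 4 = 117)
(-12 + 0)*O(W(6), 4) = (-12 + 0)*117 = -12*117 = -1404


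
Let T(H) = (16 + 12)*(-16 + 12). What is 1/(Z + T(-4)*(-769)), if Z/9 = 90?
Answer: 1/86938 ≈ 1.1502e-5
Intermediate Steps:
T(H) = -112 (T(H) = 28*(-4) = -112)
Z = 810 (Z = 9*90 = 810)
1/(Z + T(-4)*(-769)) = 1/(810 - 112*(-769)) = 1/(810 + 86128) = 1/86938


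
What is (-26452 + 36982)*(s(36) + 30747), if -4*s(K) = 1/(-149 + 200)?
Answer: 11008039185/34 ≈ 3.2377e+8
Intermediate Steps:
s(K) = -1/204 (s(K) = -1/(4*(-149 + 200)) = -1/4/51 = -1/4*1/51 = -1/204)
(-26452 + 36982)*(s(36) + 30747) = (-26452 + 36982)*(-1/204 + 30747) = 10530*(6272387/204) = 11008039185/34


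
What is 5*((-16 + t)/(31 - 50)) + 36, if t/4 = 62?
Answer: -476/19 ≈ -25.053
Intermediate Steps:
t = 248 (t = 4*62 = 248)
5*((-16 + t)/(31 - 50)) + 36 = 5*((-16 + 248)/(31 - 50)) + 36 = 5*(232/(-19)) + 36 = 5*(232*(-1/19)) + 36 = 5*(-232/19) + 36 = -1160/19 + 36 = -476/19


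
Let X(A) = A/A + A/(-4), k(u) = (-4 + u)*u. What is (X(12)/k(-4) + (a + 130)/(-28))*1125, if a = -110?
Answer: -97875/112 ≈ -873.88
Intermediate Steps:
k(u) = u*(-4 + u)
X(A) = 1 - A/4 (X(A) = 1 + A*(-¼) = 1 - A/4)
(X(12)/k(-4) + (a + 130)/(-28))*1125 = ((1 - ¼*12)/((-4*(-4 - 4))) + (-110 + 130)/(-28))*1125 = ((1 - 3)/((-4*(-8))) + 20*(-1/28))*1125 = (-2/32 - 5/7)*1125 = (-2*1/32 - 5/7)*1125 = (-1/16 - 5/7)*1125 = -87/112*1125 = -97875/112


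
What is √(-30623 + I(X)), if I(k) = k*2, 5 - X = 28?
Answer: I*√30669 ≈ 175.13*I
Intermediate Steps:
X = -23 (X = 5 - 1*28 = 5 - 28 = -23)
I(k) = 2*k
√(-30623 + I(X)) = √(-30623 + 2*(-23)) = √(-30623 - 46) = √(-30669) = I*√30669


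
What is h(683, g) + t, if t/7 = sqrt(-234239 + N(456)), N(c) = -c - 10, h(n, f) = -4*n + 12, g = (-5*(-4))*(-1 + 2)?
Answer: -2720 + 7*I*sqrt(234705) ≈ -2720.0 + 3391.2*I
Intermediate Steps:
g = 20 (g = 20*1 = 20)
h(n, f) = 12 - 4*n
N(c) = -10 - c
t = 7*I*sqrt(234705) (t = 7*sqrt(-234239 + (-10 - 1*456)) = 7*sqrt(-234239 + (-10 - 456)) = 7*sqrt(-234239 - 466) = 7*sqrt(-234705) = 7*(I*sqrt(234705)) = 7*I*sqrt(234705) ≈ 3391.2*I)
h(683, g) + t = (12 - 4*683) + 7*I*sqrt(234705) = (12 - 2732) + 7*I*sqrt(234705) = -2720 + 7*I*sqrt(234705)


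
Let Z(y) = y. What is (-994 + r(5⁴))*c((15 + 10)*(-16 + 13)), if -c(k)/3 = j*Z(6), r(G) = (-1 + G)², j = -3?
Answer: 20972628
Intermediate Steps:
c(k) = 54 (c(k) = -(-9)*6 = -3*(-18) = 54)
(-994 + r(5⁴))*c((15 + 10)*(-16 + 13)) = (-994 + (-1 + 5⁴)²)*54 = (-994 + (-1 + 625)²)*54 = (-994 + 624²)*54 = (-994 + 389376)*54 = 388382*54 = 20972628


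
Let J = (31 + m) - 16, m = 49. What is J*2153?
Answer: 137792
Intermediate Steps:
J = 64 (J = (31 + 49) - 16 = 80 - 16 = 64)
J*2153 = 64*2153 = 137792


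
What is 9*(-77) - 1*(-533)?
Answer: -160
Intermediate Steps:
9*(-77) - 1*(-533) = -693 + 533 = -160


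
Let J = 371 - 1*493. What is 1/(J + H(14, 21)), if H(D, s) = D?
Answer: -1/108 ≈ -0.0092593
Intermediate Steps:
J = -122 (J = 371 - 493 = -122)
1/(J + H(14, 21)) = 1/(-122 + 14) = 1/(-108) = -1/108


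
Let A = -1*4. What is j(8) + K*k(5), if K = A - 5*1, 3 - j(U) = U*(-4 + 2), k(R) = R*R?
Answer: -206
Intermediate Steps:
k(R) = R²
j(U) = 3 + 2*U (j(U) = 3 - U*(-4 + 2) = 3 - U*(-2) = 3 - (-2)*U = 3 + 2*U)
A = -4
K = -9 (K = -4 - 5*1 = -4 - 5 = -9)
j(8) + K*k(5) = (3 + 2*8) - 9*5² = (3 + 16) - 9*25 = 19 - 225 = -206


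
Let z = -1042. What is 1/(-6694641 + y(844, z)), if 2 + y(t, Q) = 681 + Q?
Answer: -1/6695004 ≈ -1.4937e-7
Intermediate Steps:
y(t, Q) = 679 + Q (y(t, Q) = -2 + (681 + Q) = 679 + Q)
1/(-6694641 + y(844, z)) = 1/(-6694641 + (679 - 1042)) = 1/(-6694641 - 363) = 1/(-6695004) = -1/6695004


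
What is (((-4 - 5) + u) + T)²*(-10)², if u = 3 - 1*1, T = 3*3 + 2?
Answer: 1600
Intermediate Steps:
T = 11 (T = 9 + 2 = 11)
u = 2 (u = 3 - 1 = 2)
(((-4 - 5) + u) + T)²*(-10)² = (((-4 - 5) + 2) + 11)²*(-10)² = ((-9 + 2) + 11)²*100 = (-7 + 11)²*100 = 4²*100 = 16*100 = 1600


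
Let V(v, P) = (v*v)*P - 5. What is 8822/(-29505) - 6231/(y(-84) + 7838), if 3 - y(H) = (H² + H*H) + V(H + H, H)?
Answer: -4208781151/13953209550 ≈ -0.30164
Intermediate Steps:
V(v, P) = -5 + P*v² (V(v, P) = v²*P - 5 = P*v² - 5 = -5 + P*v²)
y(H) = 8 - 4*H³ - 2*H² (y(H) = 3 - ((H² + H*H) + (-5 + H*(H + H)²)) = 3 - ((H² + H²) + (-5 + H*(2*H)²)) = 3 - (2*H² + (-5 + H*(4*H²))) = 3 - (2*H² + (-5 + 4*H³)) = 3 - (-5 + 2*H² + 4*H³) = 3 + (5 - 4*H³ - 2*H²) = 8 - 4*H³ - 2*H²)
8822/(-29505) - 6231/(y(-84) + 7838) = 8822/(-29505) - 6231/((8 - 4*(-84)³ - 2*(-84)²) + 7838) = 8822*(-1/29505) - 6231/((8 - 4*(-592704) - 2*7056) + 7838) = -8822/29505 - 6231/((8 + 2370816 - 14112) + 7838) = -8822/29505 - 6231/(2356712 + 7838) = -8822/29505 - 6231/2364550 = -4208781151/13953209550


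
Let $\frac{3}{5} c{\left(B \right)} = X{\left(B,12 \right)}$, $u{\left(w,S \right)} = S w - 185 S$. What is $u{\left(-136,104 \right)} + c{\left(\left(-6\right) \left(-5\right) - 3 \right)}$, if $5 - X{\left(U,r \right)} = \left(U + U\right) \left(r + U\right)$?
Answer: $- \frac{110657}{3} \approx -36886.0$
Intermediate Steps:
$u{\left(w,S \right)} = - 185 S + S w$
$X{\left(U,r \right)} = 5 - 2 U \left(U + r\right)$ ($X{\left(U,r \right)} = 5 - \left(U + U\right) \left(r + U\right) = 5 - 2 U \left(U + r\right)$)
$c{\left(B \right)} = \frac{25}{3} - 40 B - \frac{10 B^{2}}{3}$ ($c{\left(B \right)} = \frac{5 \left(5 - 2 B^{2} - 2 B 12\right)}{3} = \frac{5 \left(5 - 2 B^{2} - 24 B\right)}{3} = \frac{5 \left(5 - 24 B - 2 B^{2}\right)}{3} = \frac{25}{3} - 40 B - \frac{10 B^{2}}{3}$)
$u{\left(-136,104 \right)} + c{\left(\left(-6\right) \left(-5\right) - 3 \right)} = 104 \left(-185 - 136\right) - \left(- \frac{25}{3} + 40 \left(\left(-6\right) \left(-5\right) - 3\right) + \frac{10 \left(\left(-6\right) \left(-5\right) - 3\right)^{2}}{3}\right) = 104 \left(-321\right) - \left(- \frac{25}{3} + 40 \left(30 - 3\right) + \frac{10 \left(30 - 3\right)^{2}}{3}\right) = -33384 - \left(\frac{3215}{3} + 2430\right) = -33384 - \frac{10505}{3} = - \frac{110657}{3}$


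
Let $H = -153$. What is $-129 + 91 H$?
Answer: $-14052$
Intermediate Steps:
$-129 + 91 H = -129 + 91 \left(-153\right) = -129 - 13923 = -14052$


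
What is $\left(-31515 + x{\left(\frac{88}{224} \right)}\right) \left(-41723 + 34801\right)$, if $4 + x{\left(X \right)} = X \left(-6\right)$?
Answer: $\frac{1527335839}{7} \approx 2.1819 \cdot 10^{8}$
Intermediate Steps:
$x{\left(X \right)} = -4 - 6 X$ ($x{\left(X \right)} = -4 + X \left(-6\right) = -4 - 6 X$)
$\left(-31515 + x{\left(\frac{88}{224} \right)}\right) \left(-41723 + 34801\right) = \left(-31515 - \left(4 + 6 \cdot \frac{88}{224}\right)\right) \left(-41723 + 34801\right) = \left(-31515 - \left(4 + 6 \cdot 88 \cdot \frac{1}{224}\right)\right) \left(-6922\right) = \left(-31515 - \frac{89}{14}\right) \left(-6922\right) = \left(- \frac{441299}{14}\right) \left(-6922\right) = \frac{1527335839}{7}$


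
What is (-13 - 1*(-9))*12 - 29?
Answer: -77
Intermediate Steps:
(-13 - 1*(-9))*12 - 29 = (-13 + 9)*12 - 29 = -4*12 - 29 = -48 - 29 = -77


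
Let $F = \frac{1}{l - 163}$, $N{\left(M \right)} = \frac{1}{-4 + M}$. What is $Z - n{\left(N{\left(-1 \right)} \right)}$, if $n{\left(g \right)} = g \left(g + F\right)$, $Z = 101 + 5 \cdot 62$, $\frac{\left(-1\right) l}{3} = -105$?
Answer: $\frac{1561653}{3800} \approx 410.96$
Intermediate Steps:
$l = 315$ ($l = \left(-3\right) \left(-105\right) = 315$)
$Z = 411$ ($Z = 101 + 310 = 411$)
$F = \frac{1}{152}$ ($F = \frac{1}{315 - 163} = \frac{1}{152} \approx 0.0065789$)
$n{\left(g \right)} = g \left(\frac{1}{152} + g\right)$ ($n{\left(g \right)} = g \left(g + \frac{1}{152}\right) = g \left(\frac{1}{152} + g\right)$)
$Z - n{\left(N{\left(-1 \right)} \right)} = 411 - \frac{\frac{1}{152} + \frac{1}{-4 - 1}}{-4 - 1} = 411 - \frac{\frac{1}{152} + \frac{1}{-5}}{-5} = 411 - - \frac{\frac{1}{152} - \frac{1}{5}}{5} = 411 - \left(- \frac{1}{5}\right) \left(- \frac{147}{760}\right) = 411 - \frac{147}{3800} = \frac{1561653}{3800}$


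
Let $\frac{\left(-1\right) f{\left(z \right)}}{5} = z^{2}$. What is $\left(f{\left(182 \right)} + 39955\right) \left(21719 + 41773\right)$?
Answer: $-7978722180$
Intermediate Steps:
$f{\left(z \right)} = - 5 z^{2}$
$\left(f{\left(182 \right)} + 39955\right) \left(21719 + 41773\right) = \left(- 5 \cdot 182^{2} + 39955\right) \left(21719 + 41773\right) = \left(\left(-5\right) 33124 + 39955\right) 63492 = \left(-165620 + 39955\right) 63492 = \left(-125665\right) 63492 = -7978722180$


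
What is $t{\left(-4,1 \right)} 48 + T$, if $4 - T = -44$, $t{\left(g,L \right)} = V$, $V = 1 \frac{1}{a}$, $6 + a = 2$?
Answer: $36$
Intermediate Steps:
$a = -4$ ($a = -6 + 2 = -4$)
$V = - \frac{1}{4}$ ($V = 1 \frac{1}{-4} = 1 \left(- \frac{1}{4}\right) = - \frac{1}{4} \approx -0.25$)
$t{\left(g,L \right)} = - \frac{1}{4}$
$T = 48$ ($T = 4 - -44 = 4 + 44 = 48$)
$t{\left(-4,1 \right)} 48 + T = \left(- \frac{1}{4}\right) 48 + 48 = -12 + 48 = 36$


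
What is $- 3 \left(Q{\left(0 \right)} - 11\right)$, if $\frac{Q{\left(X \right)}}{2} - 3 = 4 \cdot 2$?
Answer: $-33$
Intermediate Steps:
$Q{\left(X \right)} = 22$ ($Q{\left(X \right)} = 6 + 2 \cdot 4 \cdot 2 = 6 + 2 \cdot 8 = 6 + 16 = 22$)
$- 3 \left(Q{\left(0 \right)} - 11\right) = - 3 \left(22 - 11\right) = \left(-3\right) 11 = -33$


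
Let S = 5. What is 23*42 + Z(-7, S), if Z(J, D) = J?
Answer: 959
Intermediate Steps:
23*42 + Z(-7, S) = 23*42 - 7 = 966 - 7 = 959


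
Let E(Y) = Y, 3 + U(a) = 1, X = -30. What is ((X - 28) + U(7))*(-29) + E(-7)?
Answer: 1733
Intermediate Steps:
U(a) = -2 (U(a) = -3 + 1 = -2)
((X - 28) + U(7))*(-29) + E(-7) = ((-30 - 28) - 2)*(-29) - 7 = (-58 - 2)*(-29) - 7 = -60*(-29) - 7 = 1740 - 7 = 1733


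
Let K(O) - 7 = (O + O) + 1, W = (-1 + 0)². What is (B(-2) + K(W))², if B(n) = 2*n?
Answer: 36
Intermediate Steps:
W = 1 (W = (-1)² = 1)
K(O) = 8 + 2*O (K(O) = 7 + ((O + O) + 1) = 7 + (2*O + 1) = 7 + (1 + 2*O) = 8 + 2*O)
(B(-2) + K(W))² = (2*(-2) + (8 + 2*1))² = (-4 + (8 + 2))² = (-4 + 10)² = 6² = 36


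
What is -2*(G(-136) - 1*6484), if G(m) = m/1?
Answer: 13240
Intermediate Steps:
G(m) = m (G(m) = m*1 = m)
-2*(G(-136) - 1*6484) = -2*(-136 - 1*6484) = -2*(-136 - 6484) = -2*(-6620) = 13240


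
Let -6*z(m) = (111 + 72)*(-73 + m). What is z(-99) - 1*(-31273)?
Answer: 36519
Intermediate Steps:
z(m) = 4453/2 - 61*m/2 (z(m) = -(111 + 72)*(-73 + m)/6 = -61*(-73 + m)/2 = -(-13359 + 183*m)/6 = 4453/2 - 61*m/2)
z(-99) - 1*(-31273) = (4453/2 - 61/2*(-99)) - 1*(-31273) = (4453/2 + 6039/2) + 31273 = 5246 + 31273 = 36519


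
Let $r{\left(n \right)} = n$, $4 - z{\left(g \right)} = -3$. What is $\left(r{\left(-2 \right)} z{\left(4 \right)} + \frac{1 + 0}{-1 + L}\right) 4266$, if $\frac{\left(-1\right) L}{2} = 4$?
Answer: $-60198$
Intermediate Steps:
$L = -8$ ($L = \left(-2\right) 4 = -8$)
$z{\left(g \right)} = 7$ ($z{\left(g \right)} = 4 - -3 = 4 + 3 = 7$)
$\left(r{\left(-2 \right)} z{\left(4 \right)} + \frac{1 + 0}{-1 + L}\right) 4266 = \left(\left(-2\right) 7 + \frac{1 + 0}{-1 - 8}\right) 4266 = \left(-14 + 1 \frac{1}{-9}\right) 4266 = \left(-14 + 1 \left(- \frac{1}{9}\right)\right) 4266 = \left(-14 - \frac{1}{9}\right) 4266 = \left(- \frac{127}{9}\right) 4266 = -60198$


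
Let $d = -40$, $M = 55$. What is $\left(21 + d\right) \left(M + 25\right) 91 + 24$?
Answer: $-138296$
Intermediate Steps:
$\left(21 + d\right) \left(M + 25\right) 91 + 24 = \left(21 - 40\right) \left(55 + 25\right) 91 + 24 = \left(-19\right) 80 \cdot 91 + 24 = \left(-1520\right) 91 + 24 = -138320 + 24 = -138296$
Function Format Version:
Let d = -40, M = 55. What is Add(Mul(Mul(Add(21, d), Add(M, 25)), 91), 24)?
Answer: -138296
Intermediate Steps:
Add(Mul(Mul(Add(21, d), Add(M, 25)), 91), 24) = Add(Mul(Mul(Add(21, -40), Add(55, 25)), 91), 24) = Add(Mul(Mul(-19, 80), 91), 24) = Add(Mul(-1520, 91), 24) = Add(-138320, 24) = -138296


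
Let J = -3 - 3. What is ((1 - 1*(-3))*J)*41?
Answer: -984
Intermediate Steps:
J = -6
((1 - 1*(-3))*J)*41 = ((1 - 1*(-3))*(-6))*41 = ((1 + 3)*(-6))*41 = (4*(-6))*41 = -24*41 = -984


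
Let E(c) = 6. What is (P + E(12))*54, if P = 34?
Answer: 2160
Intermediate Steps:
(P + E(12))*54 = (34 + 6)*54 = 40*54 = 2160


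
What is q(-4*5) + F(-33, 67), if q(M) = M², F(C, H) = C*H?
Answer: -1811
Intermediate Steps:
q(-4*5) + F(-33, 67) = (-4*5)² - 33*67 = (-20)² - 2211 = 400 - 2211 = -1811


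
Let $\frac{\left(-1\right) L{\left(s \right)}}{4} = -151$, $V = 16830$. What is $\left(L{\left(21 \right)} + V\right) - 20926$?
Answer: $-3492$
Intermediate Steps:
$L{\left(s \right)} = 604$ ($L{\left(s \right)} = \left(-4\right) \left(-151\right) = 604$)
$\left(L{\left(21 \right)} + V\right) - 20926 = \left(604 + 16830\right) - 20926 = 17434 - 20926 = -3492$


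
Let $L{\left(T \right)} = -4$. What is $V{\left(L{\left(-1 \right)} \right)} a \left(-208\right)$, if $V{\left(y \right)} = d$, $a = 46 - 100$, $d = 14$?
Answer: $157248$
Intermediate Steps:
$a = -54$ ($a = 46 - 100 = -54$)
$V{\left(y \right)} = 14$
$V{\left(L{\left(-1 \right)} \right)} a \left(-208\right) = 14 \left(-54\right) \left(-208\right) = \left(-756\right) \left(-208\right) = 157248$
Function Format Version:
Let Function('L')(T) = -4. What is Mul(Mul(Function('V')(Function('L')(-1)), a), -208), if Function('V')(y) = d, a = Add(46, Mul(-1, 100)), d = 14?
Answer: 157248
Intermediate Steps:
a = -54 (a = Add(46, -100) = -54)
Function('V')(y) = 14
Mul(Mul(Function('V')(Function('L')(-1)), a), -208) = Mul(Mul(14, -54), -208) = Mul(-756, -208) = 157248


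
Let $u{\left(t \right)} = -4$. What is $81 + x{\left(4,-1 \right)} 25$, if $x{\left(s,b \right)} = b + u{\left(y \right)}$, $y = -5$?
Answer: $-44$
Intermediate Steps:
$x{\left(s,b \right)} = -4 + b$ ($x{\left(s,b \right)} = b - 4 = -4 + b$)
$81 + x{\left(4,-1 \right)} 25 = 81 + \left(-4 - 1\right) 25 = 81 - 125 = -44$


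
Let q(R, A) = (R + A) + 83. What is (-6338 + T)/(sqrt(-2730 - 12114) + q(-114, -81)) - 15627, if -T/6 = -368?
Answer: -106882429/6847 + 2065*I*sqrt(3711)/6847 ≈ -15610.0 + 18.372*I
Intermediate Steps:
q(R, A) = 83 + A + R (q(R, A) = (A + R) + 83 = 83 + A + R)
T = 2208 (T = -6*(-368) = 2208)
(-6338 + T)/(sqrt(-2730 - 12114) + q(-114, -81)) - 15627 = (-6338 + 2208)/(sqrt(-2730 - 12114) + (83 - 81 - 114)) - 15627 = -4130/(sqrt(-14844) - 112) - 15627 = -4130/(2*I*sqrt(3711) - 112) - 15627 = -4130/(-112 + 2*I*sqrt(3711)) - 15627 = -15627 - 4130/(-112 + 2*I*sqrt(3711))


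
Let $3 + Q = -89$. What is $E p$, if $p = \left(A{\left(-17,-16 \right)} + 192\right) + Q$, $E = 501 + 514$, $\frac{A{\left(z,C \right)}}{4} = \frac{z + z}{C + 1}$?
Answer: $\frac{332108}{3} \approx 1.107 \cdot 10^{5}$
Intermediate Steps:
$Q = -92$ ($Q = -3 - 89 = -92$)
$A{\left(z,C \right)} = \frac{8 z}{1 + C}$ ($A{\left(z,C \right)} = 4 \frac{z + z}{C + 1} = 4 \frac{2 z}{1 + C} = \frac{8 z}{1 + C}$)
$E = 1015$
$p = \frac{1636}{15}$ ($p = \left(8 \left(-17\right) \frac{1}{1 - 16} + 192\right) - 92 = \left(8 \left(-17\right) \frac{1}{-15} + 192\right) - 92 = \left(8 \left(-17\right) \left(- \frac{1}{15}\right) + 192\right) - 92 = \left(\frac{136}{15} + 192\right) - 92 = \frac{3016}{15} - 92 = \frac{1636}{15} \approx 109.07$)
$E p = 1015 \cdot \frac{1636}{15} = \frac{332108}{3}$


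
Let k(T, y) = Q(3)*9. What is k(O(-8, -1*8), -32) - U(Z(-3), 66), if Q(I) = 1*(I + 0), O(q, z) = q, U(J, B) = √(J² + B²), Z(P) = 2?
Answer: 27 - 2*√1090 ≈ -39.030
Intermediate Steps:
U(J, B) = √(B² + J²)
Q(I) = I (Q(I) = 1*I = I)
k(T, y) = 27 (k(T, y) = 3*9 = 27)
k(O(-8, -1*8), -32) - U(Z(-3), 66) = 27 - √(66² + 2²) = 27 - √(4356 + 4) = 27 - √4360 = 27 - 2*√1090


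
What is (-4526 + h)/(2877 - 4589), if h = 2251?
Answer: 2275/1712 ≈ 1.3289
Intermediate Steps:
(-4526 + h)/(2877 - 4589) = (-4526 + 2251)/(2877 - 4589) = -2275/(-1712) = -2275*(-1/1712) = 2275/1712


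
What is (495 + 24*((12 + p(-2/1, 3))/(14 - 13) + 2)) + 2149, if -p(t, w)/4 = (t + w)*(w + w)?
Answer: 2404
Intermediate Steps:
p(t, w) = -8*w*(t + w) (p(t, w) = -4*(t + w)*(w + w) = -4*(t + w)*2*w = -8*w*(t + w))
(495 + 24*((12 + p(-2/1, 3))/(14 - 13) + 2)) + 2149 = (495 + 24*((12 - 8*3*(-2/1 + 3))/(14 - 13) + 2)) + 2149 = (495 + 24*((12 - 8*3*(-2*1 + 3))/1 + 2)) + 2149 = (495 + 24*((12 - 8*3*(-2 + 3))*1 + 2)) + 2149 = (495 + 24*((12 - 8*3*1)*1 + 2)) + 2149 = (495 + 24*((12 - 24)*1 + 2)) + 2149 = (495 + 24*(-12*1 + 2)) + 2149 = (495 + 24*(-12 + 2)) + 2149 = (495 + 24*(-10)) + 2149 = (495 - 240) + 2149 = 255 + 2149 = 2404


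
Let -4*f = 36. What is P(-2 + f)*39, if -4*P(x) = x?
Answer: 429/4 ≈ 107.25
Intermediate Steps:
f = -9 (f = -1/4*36 = -9)
P(x) = -x/4
P(-2 + f)*39 = -(-2 - 9)/4*39 = -1/4*(-11)*39 = (11/4)*39 = 429/4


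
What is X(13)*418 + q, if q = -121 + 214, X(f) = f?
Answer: 5527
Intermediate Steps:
q = 93
X(13)*418 + q = 13*418 + 93 = 5434 + 93 = 5527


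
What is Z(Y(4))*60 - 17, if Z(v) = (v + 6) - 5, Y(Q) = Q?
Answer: 283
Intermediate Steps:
Z(v) = 1 + v (Z(v) = (6 + v) - 5 = 1 + v)
Z(Y(4))*60 - 17 = (1 + 4)*60 - 17 = 5*60 - 17 = 300 - 17 = 283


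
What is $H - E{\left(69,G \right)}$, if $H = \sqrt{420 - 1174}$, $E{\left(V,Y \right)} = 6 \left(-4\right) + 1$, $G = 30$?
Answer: $23 + i \sqrt{754} \approx 23.0 + 27.459 i$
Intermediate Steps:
$E{\left(V,Y \right)} = -23$ ($E{\left(V,Y \right)} = -24 + 1 = -23$)
$H = i \sqrt{754}$ ($H = \sqrt{-754} = i \sqrt{754} \approx 27.459 i$)
$H - E{\left(69,G \right)} = i \sqrt{754} - -23 = i \sqrt{754} + 23 = 23 + i \sqrt{754}$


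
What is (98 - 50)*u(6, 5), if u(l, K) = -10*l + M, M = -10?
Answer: -3360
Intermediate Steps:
u(l, K) = -10 - 10*l (u(l, K) = -10*l - 10 = -10 - 10*l)
(98 - 50)*u(6, 5) = (98 - 50)*(-10 - 10*6) = 48*(-10 - 60) = 48*(-70) = -3360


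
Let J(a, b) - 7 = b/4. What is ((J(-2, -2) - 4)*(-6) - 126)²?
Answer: 19881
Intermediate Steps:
J(a, b) = 7 + b/4
((J(-2, -2) - 4)*(-6) - 126)² = (((7 + (¼)*(-2)) - 4)*(-6) - 126)² = (((7 - ½) - 4)*(-6) - 126)² = ((13/2 - 4)*(-6) - 126)² = ((5/2)*(-6) - 126)² = (-15 - 126)² = (-141)² = 19881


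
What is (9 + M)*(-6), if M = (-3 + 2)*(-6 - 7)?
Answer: -132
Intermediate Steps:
M = 13 (M = -1*(-13) = 13)
(9 + M)*(-6) = (9 + 13)*(-6) = 22*(-6) = -132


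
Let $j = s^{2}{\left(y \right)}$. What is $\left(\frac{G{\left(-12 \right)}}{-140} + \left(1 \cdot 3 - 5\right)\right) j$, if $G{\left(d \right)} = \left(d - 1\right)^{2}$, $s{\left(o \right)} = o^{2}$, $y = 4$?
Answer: $- \frac{28736}{35} \approx -821.03$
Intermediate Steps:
$G{\left(d \right)} = \left(-1 + d\right)^{2}$
$j = 256$ ($j = \left(4^{2}\right)^{2} = 16^{2} = 256$)
$\left(\frac{G{\left(-12 \right)}}{-140} + \left(1 \cdot 3 - 5\right)\right) j = \left(\frac{\left(-1 - 12\right)^{2}}{-140} + \left(1 \cdot 3 - 5\right)\right) 256 = \left(\left(-13\right)^{2} \left(- \frac{1}{140}\right) + \left(3 - 5\right)\right) 256 = \left(169 \left(- \frac{1}{140}\right) - 2\right) 256 = \left(- \frac{169}{140} - 2\right) 256 = \left(- \frac{449}{140}\right) 256 = - \frac{28736}{35}$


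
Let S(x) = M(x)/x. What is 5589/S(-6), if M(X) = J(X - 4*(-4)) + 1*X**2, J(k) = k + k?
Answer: -16767/28 ≈ -598.82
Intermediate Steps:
J(k) = 2*k
M(X) = 32 + X**2 + 2*X (M(X) = 2*(X - 4*(-4)) + 1*X**2 = 2*(X + 16) + X**2 = 2*(16 + X) + X**2 = (32 + 2*X) + X**2 = 32 + X**2 + 2*X)
S(x) = (32 + x**2 + 2*x)/x
5589/S(-6) = 5589/(2 - 6 + 32/(-6)) = 5589/(2 - 6 + 32*(-1/6)) = 5589/(2 - 6 - 16/3) = 5589/(-28/3) = 5589*(-3/28) = -16767/28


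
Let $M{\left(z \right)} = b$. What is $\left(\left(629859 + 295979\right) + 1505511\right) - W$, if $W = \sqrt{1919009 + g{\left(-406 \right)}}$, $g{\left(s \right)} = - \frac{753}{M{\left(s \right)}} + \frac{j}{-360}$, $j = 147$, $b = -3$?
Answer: $2431349 - \frac{\sqrt{6909334530}}{60} \approx 2.43 \cdot 10^{6}$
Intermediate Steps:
$M{\left(z \right)} = -3$
$g{\left(s \right)} = \frac{30071}{120}$ ($g{\left(s \right)} = - \frac{753}{-3} + \frac{147}{-360} = \left(-753\right) \left(- \frac{1}{3}\right) + 147 \left(- \frac{1}{360}\right) = 251 - \frac{49}{120} = \frac{30071}{120}$)
$W = \frac{\sqrt{6909334530}}{60}$ ($W = \sqrt{1919009 + \frac{30071}{120}} = \sqrt{\frac{230311151}{120}} = \frac{\sqrt{6909334530}}{60} \approx 1385.4$)
$\left(\left(629859 + 295979\right) + 1505511\right) - W = \left(\left(629859 + 295979\right) + 1505511\right) - \frac{\sqrt{6909334530}}{60} = \left(925838 + 1505511\right) - \frac{\sqrt{6909334530}}{60} = 2431349 - \frac{\sqrt{6909334530}}{60}$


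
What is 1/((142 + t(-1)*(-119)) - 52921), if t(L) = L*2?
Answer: -1/52541 ≈ -1.9033e-5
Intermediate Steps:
t(L) = 2*L
1/((142 + t(-1)*(-119)) - 52921) = 1/((142 + (2*(-1))*(-119)) - 52921) = 1/((142 - 2*(-119)) - 52921) = 1/((142 + 238) - 52921) = 1/(380 - 52921) = 1/(-52541) = -1/52541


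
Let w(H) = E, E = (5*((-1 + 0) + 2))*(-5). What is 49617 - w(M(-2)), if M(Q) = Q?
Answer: 49642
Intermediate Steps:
E = -25 (E = (5*(-1 + 2))*(-5) = (5*1)*(-5) = 5*(-5) = -25)
w(H) = -25
49617 - w(M(-2)) = 49617 - 1*(-25) = 49617 + 25 = 49642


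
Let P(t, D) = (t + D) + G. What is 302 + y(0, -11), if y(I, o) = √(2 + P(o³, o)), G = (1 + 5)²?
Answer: 302 + 2*I*√326 ≈ 302.0 + 36.111*I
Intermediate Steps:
G = 36 (G = 6² = 36)
P(t, D) = 36 + D + t (P(t, D) = (t + D) + 36 = (D + t) + 36 = 36 + D + t)
y(I, o) = √(38 + o + o³) (y(I, o) = √(2 + (36 + o + o³)) = √(38 + o + o³))
302 + y(0, -11) = 302 + √(38 - 11 + (-11)³) = 302 + √(38 - 11 - 1331) = 302 + √(-1304) = 302 + 2*I*√326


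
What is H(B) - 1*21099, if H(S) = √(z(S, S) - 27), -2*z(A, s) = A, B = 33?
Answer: -21099 + I*√174/2 ≈ -21099.0 + 6.5955*I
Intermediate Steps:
z(A, s) = -A/2
H(S) = √(-27 - S/2) (H(S) = √(-S/2 - 27) = √(-27 - S/2))
H(B) - 1*21099 = √(-108 - 2*33)/2 - 1*21099 = √(-108 - 66)/2 - 21099 = √(-174)/2 - 21099 = (I*√174)/2 - 21099 = I*√174/2 - 21099 = -21099 + I*√174/2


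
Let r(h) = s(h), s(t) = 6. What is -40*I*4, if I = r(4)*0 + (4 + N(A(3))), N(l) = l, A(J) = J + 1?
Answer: -1280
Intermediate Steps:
r(h) = 6
A(J) = 1 + J
I = 8 (I = 6*0 + (4 + (1 + 3)) = 0 + (4 + 4) = 0 + 8 = 8)
-40*I*4 = -40*8*4 = -320*4 = -1280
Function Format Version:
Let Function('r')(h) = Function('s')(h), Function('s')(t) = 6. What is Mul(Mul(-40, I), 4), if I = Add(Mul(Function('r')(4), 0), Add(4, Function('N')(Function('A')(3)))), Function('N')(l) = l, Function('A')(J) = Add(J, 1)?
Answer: -1280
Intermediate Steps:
Function('r')(h) = 6
Function('A')(J) = Add(1, J)
I = 8 (I = Add(Mul(6, 0), Add(4, Add(1, 3))) = Add(0, Add(4, 4)) = Add(0, 8) = 8)
Mul(Mul(-40, I), 4) = Mul(Mul(-40, 8), 4) = Mul(-320, 4) = -1280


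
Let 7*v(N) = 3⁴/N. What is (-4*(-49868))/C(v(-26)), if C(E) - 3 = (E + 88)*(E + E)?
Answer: -3303655264/1241049 ≈ -2662.0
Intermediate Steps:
v(N) = 81/(7*N) (v(N) = (3⁴/N)/7 = (81/N)/7 = 81/(7*N))
C(E) = 3 + 2*E*(88 + E) (C(E) = 3 + (E + 88)*(E + E) = 3 + (88 + E)*(2*E) = 3 + 2*E*(88 + E))
(-4*(-49868))/C(v(-26)) = (-4*(-49868))/(3 + 2*((81/7)/(-26))² + 176*((81/7)/(-26))) = 199472/(3 + 2*((81/7)*(-1/26))² + 176*((81/7)*(-1/26))) = 199472/(3 + 2*(-81/182)² + 176*(-81/182)) = 199472/(3 + 2*(6561/33124) - 7128/91) = 199472/(3 + 6561/16562 - 7128/91) = 199472/(-1241049/16562) = 199472*(-16562/1241049) = -3303655264/1241049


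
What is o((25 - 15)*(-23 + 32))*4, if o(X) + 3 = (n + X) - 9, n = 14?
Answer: 368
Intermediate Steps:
o(X) = 2 + X (o(X) = -3 + ((14 + X) - 9) = -3 + (5 + X) = 2 + X)
o((25 - 15)*(-23 + 32))*4 = (2 + (25 - 15)*(-23 + 32))*4 = (2 + 10*9)*4 = (2 + 90)*4 = 92*4 = 368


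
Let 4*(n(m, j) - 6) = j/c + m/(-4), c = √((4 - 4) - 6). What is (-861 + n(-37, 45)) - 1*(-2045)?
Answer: 19077/16 - 15*I*√6/8 ≈ 1192.3 - 4.5928*I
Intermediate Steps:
c = I*√6 (c = √(0 - 6) = √(-6) = I*√6 ≈ 2.4495*I)
n(m, j) = 6 - m/16 - I*j*√6/24 (n(m, j) = 6 + (j/((I*√6)) + m/(-4))/4 = 6 + (j*(-I*√6/6) + m*(-¼))/4 = 6 + (-I*j*√6/6 - m/4)/4 = 6 + (-m/4 - I*j*√6/6)/4 = 6 + (-m/16 - I*j*√6/24) = 6 - m/16 - I*j*√6/24)
(-861 + n(-37, 45)) - 1*(-2045) = (-861 + (6 - 1/16*(-37) - 1/24*I*45*√6)) - 1*(-2045) = (-861 + (6 + 37/16 - 15*I*√6/8)) + 2045 = (-861 + (133/16 - 15*I*√6/8)) + 2045 = (-13643/16 - 15*I*√6/8) + 2045 = 19077/16 - 15*I*√6/8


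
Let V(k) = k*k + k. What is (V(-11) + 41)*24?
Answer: 3624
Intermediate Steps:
V(k) = k + k² (V(k) = k² + k = k + k²)
(V(-11) + 41)*24 = (-11*(1 - 11) + 41)*24 = (-11*(-10) + 41)*24 = (110 + 41)*24 = 151*24 = 3624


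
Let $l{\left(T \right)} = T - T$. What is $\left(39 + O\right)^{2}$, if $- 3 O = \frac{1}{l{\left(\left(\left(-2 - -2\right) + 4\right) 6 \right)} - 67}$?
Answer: $\frac{61465600}{40401} \approx 1521.4$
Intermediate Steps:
$l{\left(T \right)} = 0$
$O = \frac{1}{201}$ ($O = - \frac{1}{3 \left(0 - 67\right)} = - \frac{1}{3 \left(-67\right)} = \left(- \frac{1}{3}\right) \left(- \frac{1}{67}\right) = \frac{1}{201} \approx 0.0049751$)
$\left(39 + O\right)^{2} = \left(39 + \frac{1}{201}\right)^{2} = \left(\frac{7840}{201}\right)^{2} = \frac{61465600}{40401}$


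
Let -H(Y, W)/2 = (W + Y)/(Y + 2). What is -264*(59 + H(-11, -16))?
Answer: -13992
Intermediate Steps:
H(Y, W) = -2*(W + Y)/(2 + Y) (H(Y, W) = -2*(W + Y)/(Y + 2) = -2*(W + Y)/(2 + Y))
-264*(59 + H(-11, -16)) = -264*(59 + 2*(-1*(-16) - 1*(-11))/(2 - 11)) = -264*(59 + 2*(16 + 11)/(-9)) = -264*(59 + 2*(-⅑)*27) = -264*(59 - 6) = -264*53 = -13992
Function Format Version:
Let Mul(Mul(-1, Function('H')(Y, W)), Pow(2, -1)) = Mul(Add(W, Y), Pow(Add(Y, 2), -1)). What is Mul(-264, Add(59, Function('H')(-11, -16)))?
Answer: -13992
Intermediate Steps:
Function('H')(Y, W) = Mul(-2, Pow(Add(2, Y), -1), Add(W, Y)) (Function('H')(Y, W) = Mul(-2, Mul(Add(W, Y), Pow(Add(Y, 2), -1))) = Mul(-2, Mul(Add(W, Y), Pow(Add(2, Y), -1))) = Mul(-2, Mul(Pow(Add(2, Y), -1), Add(W, Y))) = Mul(-2, Pow(Add(2, Y), -1), Add(W, Y)))
Mul(-264, Add(59, Function('H')(-11, -16))) = Mul(-264, Add(59, Mul(2, Pow(Add(2, -11), -1), Add(Mul(-1, -16), Mul(-1, -11))))) = Mul(-264, Add(59, Mul(2, Pow(-9, -1), Add(16, 11)))) = Mul(-264, Add(59, Mul(2, Rational(-1, 9), 27))) = Mul(-264, Add(59, -6)) = Mul(-264, 53) = -13992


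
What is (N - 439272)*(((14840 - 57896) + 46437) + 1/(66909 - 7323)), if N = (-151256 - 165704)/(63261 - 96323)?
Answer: -731446520878128092/492508083 ≈ -1.4851e+9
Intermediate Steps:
N = 158480/16531 (N = -316960/(-33062) = -316960*(-1/33062) = 158480/16531 ≈ 9.5868)
(N - 439272)*(((14840 - 57896) + 46437) + 1/(66909 - 7323)) = (158480/16531 - 439272)*(((14840 - 57896) + 46437) + 1/(66909 - 7323)) = -7261446952*((-43056 + 46437) + 1/59586)/16531 = -7261446952*(3381 + 1/59586)/16531 = -7261446952/16531*201460267/59586 = -731446520878128092/492508083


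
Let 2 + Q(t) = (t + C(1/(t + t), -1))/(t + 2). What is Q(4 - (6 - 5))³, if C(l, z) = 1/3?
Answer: -64/27 ≈ -2.3704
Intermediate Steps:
C(l, z) = ⅓
Q(t) = -2 + (⅓ + t)/(2 + t) (Q(t) = -2 + (t + ⅓)/(t + 2) = -2 + (⅓ + t)/(2 + t))
Q(4 - (6 - 5))³ = ((-11/3 - (4 - (6 - 5)))/(2 + (4 - (6 - 5))))³ = ((-11/3 - (4 - 1*1))/(2 + (4 - 1*1)))³ = ((-11/3 - (4 - 1))/(2 + (4 - 1)))³ = ((-11/3 - 1*3)/(2 + 3))³ = ((-11/3 - 3)/5)³ = ((⅕)*(-20/3))³ = (-4/3)³ = -64/27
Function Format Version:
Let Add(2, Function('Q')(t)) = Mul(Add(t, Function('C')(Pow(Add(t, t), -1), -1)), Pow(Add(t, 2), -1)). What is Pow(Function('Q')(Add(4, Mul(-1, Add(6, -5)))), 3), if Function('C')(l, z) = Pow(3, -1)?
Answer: Rational(-64, 27) ≈ -2.3704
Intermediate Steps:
Function('C')(l, z) = Rational(1, 3)
Function('Q')(t) = Add(-2, Mul(Pow(Add(2, t), -1), Add(Rational(1, 3), t))) (Function('Q')(t) = Add(-2, Mul(Add(t, Rational(1, 3)), Pow(Add(t, 2), -1))) = Add(-2, Mul(Add(Rational(1, 3), t), Pow(Add(2, t), -1))) = Add(-2, Mul(Pow(Add(2, t), -1), Add(Rational(1, 3), t))))
Pow(Function('Q')(Add(4, Mul(-1, Add(6, -5)))), 3) = Pow(Mul(Pow(Add(2, Add(4, Mul(-1, Add(6, -5)))), -1), Add(Rational(-11, 3), Mul(-1, Add(4, Mul(-1, Add(6, -5)))))), 3) = Pow(Mul(Pow(Add(2, Add(4, Mul(-1, 1))), -1), Add(Rational(-11, 3), Mul(-1, Add(4, Mul(-1, 1))))), 3) = Pow(Mul(Pow(Add(2, Add(4, -1)), -1), Add(Rational(-11, 3), Mul(-1, Add(4, -1)))), 3) = Pow(Mul(Pow(Add(2, 3), -1), Add(Rational(-11, 3), Mul(-1, 3))), 3) = Pow(Mul(Pow(5, -1), Add(Rational(-11, 3), -3)), 3) = Pow(Mul(Rational(1, 5), Rational(-20, 3)), 3) = Pow(Rational(-4, 3), 3) = Rational(-64, 27)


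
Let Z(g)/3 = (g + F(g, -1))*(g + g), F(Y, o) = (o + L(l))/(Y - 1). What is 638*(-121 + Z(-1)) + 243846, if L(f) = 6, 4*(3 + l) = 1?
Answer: 180046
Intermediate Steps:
l = -11/4 (l = -3 + (1/4)*1 = -3 + 1/4 = -11/4 ≈ -2.7500)
F(Y, o) = (6 + o)/(-1 + Y) (F(Y, o) = (o + 6)/(Y - 1) = (6 + o)/(-1 + Y))
Z(g) = 6*g*(g + 5/(-1 + g)) (Z(g) = 3*((g + (6 - 1)/(-1 + g))*(g + g)) = 3*((g + 5/(-1 + g))*(2*g)) = 3*(2*g*(g + 5/(-1 + g))) = 6*g*(g + 5/(-1 + g)))
638*(-121 + Z(-1)) + 243846 = 638*(-121 + 6*(-1)*(5 - (-1 - 1))/(-1 - 1)) + 243846 = 638*(-121 + 6*(-1)*(5 - 1*(-2))/(-2)) + 243846 = 638*(-121 + 6*(-1)*(-1/2)*(5 + 2)) + 243846 = 638*(-121 + 6*(-1)*(-1/2)*7) + 243846 = 638*(-121 + 21) + 243846 = 638*(-100) + 243846 = -63800 + 243846 = 180046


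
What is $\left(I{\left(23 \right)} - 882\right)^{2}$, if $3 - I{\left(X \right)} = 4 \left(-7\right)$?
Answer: $724201$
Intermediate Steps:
$I{\left(X \right)} = 31$ ($I{\left(X \right)} = 3 - 4 \left(-7\right) = 3 - -28 = 3 + 28 = 31$)
$\left(I{\left(23 \right)} - 882\right)^{2} = \left(31 - 882\right)^{2} = \left(-851\right)^{2} = 724201$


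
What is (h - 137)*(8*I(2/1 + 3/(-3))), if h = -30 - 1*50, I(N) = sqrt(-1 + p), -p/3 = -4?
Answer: -1736*sqrt(11) ≈ -5757.7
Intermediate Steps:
p = 12 (p = -3*(-4) = 12)
I(N) = sqrt(11) (I(N) = sqrt(-1 + 12) = sqrt(11))
h = -80 (h = -30 - 50 = -80)
(h - 137)*(8*I(2/1 + 3/(-3))) = (-80 - 137)*(8*sqrt(11)) = -1736*sqrt(11)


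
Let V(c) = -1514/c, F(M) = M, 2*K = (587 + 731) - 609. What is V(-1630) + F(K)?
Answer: 579349/1630 ≈ 355.43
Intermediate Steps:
K = 709/2 (K = ((587 + 731) - 609)/2 = (1318 - 609)/2 = (½)*709 = 709/2 ≈ 354.50)
V(-1630) + F(K) = -1514/(-1630) + 709/2 = -1514*(-1/1630) + 709/2 = 757/815 + 709/2 = 579349/1630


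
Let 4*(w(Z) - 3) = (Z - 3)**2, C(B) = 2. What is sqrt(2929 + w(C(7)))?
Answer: sqrt(11729)/2 ≈ 54.150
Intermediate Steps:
w(Z) = 3 + (-3 + Z)**2/4 (w(Z) = 3 + (Z - 3)**2/4 = 3 + (-3 + Z)**2/4)
sqrt(2929 + w(C(7))) = sqrt(2929 + (3 + (-3 + 2)**2/4)) = sqrt(2929 + (3 + (1/4)*(-1)**2)) = sqrt(2929 + (3 + (1/4)*1)) = sqrt(2929 + (3 + 1/4)) = sqrt(2929 + 13/4) = sqrt(11729/4) = sqrt(11729)/2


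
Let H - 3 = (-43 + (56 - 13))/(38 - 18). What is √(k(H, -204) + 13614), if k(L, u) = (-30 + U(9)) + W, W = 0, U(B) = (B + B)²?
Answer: 2*√3477 ≈ 117.93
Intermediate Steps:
U(B) = 4*B² (U(B) = (2*B)² = 4*B²)
H = 3 (H = 3 + (-43 + (56 - 13))/(38 - 18) = 3 + (-43 + 43)/20 = 3 + 0*(1/20) = 3 + 0 = 3)
k(L, u) = 294 (k(L, u) = (-30 + 4*9²) + 0 = (-30 + 4*81) + 0 = (-30 + 324) + 0 = 294 + 0 = 294)
√(k(H, -204) + 13614) = √(294 + 13614) = √13908 = 2*√3477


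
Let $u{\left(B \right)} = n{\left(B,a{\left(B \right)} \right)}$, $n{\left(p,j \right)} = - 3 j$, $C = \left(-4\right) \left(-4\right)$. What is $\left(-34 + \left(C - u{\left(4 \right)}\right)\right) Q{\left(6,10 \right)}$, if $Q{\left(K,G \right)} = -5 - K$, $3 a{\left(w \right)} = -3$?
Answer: $231$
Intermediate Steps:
$a{\left(w \right)} = -1$ ($a{\left(w \right)} = \frac{1}{3} \left(-3\right) = -1$)
$C = 16$
$u{\left(B \right)} = 3$ ($u{\left(B \right)} = \left(-3\right) \left(-1\right) = 3$)
$\left(-34 + \left(C - u{\left(4 \right)}\right)\right) Q{\left(6,10 \right)} = \left(-34 + \left(16 - 3\right)\right) \left(-5 - 6\right) = \left(-34 + 13\right) \left(-11\right) = \left(-21\right) \left(-11\right) = 231$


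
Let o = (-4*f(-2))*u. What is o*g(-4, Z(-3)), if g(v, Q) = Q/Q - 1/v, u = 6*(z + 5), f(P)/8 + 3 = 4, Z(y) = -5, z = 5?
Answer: -2400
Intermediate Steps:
f(P) = 8 (f(P) = -24 + 8*4 = -24 + 32 = 8)
u = 60 (u = 6*(5 + 5) = 6*10 = 60)
g(v, Q) = 1 - 1/v
o = -1920 (o = -4*8*60 = -32*60 = -1920)
o*g(-4, Z(-3)) = -1920*(-1 - 4)/(-4) = -(-480)*(-5) = -1920*5/4 = -2400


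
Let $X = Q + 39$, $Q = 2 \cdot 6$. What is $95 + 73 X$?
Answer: $3818$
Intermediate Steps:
$Q = 12$
$X = 51$ ($X = 12 + 39 = 51$)
$95 + 73 X = 95 + 73 \cdot 51 = 95 + 3723 = 3818$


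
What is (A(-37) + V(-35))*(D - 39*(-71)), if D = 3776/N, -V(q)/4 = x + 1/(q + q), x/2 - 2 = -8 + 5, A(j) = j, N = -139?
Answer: -11030557/139 ≈ -79357.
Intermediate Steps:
x = -2 (x = 4 + 2*(-8 + 5) = 4 + 2*(-3) = 4 - 6 = -2)
V(q) = 8 - 2/q (V(q) = -4*(-2 + 1/(q + q)) = -4*(-2 + 1/(2*q)) = 8 - 2/q)
D = -3776/139 (D = 3776/(-139) = 3776*(-1/139) = -3776/139 ≈ -27.165)
(A(-37) + V(-35))*(D - 39*(-71)) = (-37 + (8 - 2/(-35)))*(-3776/139 - 39*(-71)) = (-37 + (8 - 2*(-1/35)))*(-3776/139 + 2769) = (-37 + (8 + 2/35))*(381115/139) = (-37 + 282/35)*(381115/139) = -1013/35*381115/139 = -11030557/139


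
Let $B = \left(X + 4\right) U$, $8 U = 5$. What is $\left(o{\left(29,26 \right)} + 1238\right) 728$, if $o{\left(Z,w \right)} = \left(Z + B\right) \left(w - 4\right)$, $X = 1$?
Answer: $1415778$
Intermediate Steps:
$U = \frac{5}{8}$ ($U = \frac{1}{8} \cdot 5 = \frac{5}{8} \approx 0.625$)
$B = \frac{25}{8}$ ($B = \left(1 + 4\right) \frac{5}{8} = 5 \cdot \frac{5}{8} = \frac{25}{8} \approx 3.125$)
$o{\left(Z,w \right)} = \left(-4 + w\right) \left(\frac{25}{8} + Z\right)$ ($o{\left(Z,w \right)} = \left(Z + \frac{25}{8}\right) \left(w - 4\right) = \left(\frac{25}{8} + Z\right) \left(-4 + w\right) = \left(-4 + w\right) \left(\frac{25}{8} + Z\right)$)
$\left(o{\left(29,26 \right)} + 1238\right) 728 = \left(\left(- \frac{25}{2} - 116 + \frac{25}{8} \cdot 26 + 29 \cdot 26\right) + 1238\right) 728 = \left(\left(- \frac{25}{2} - 116 + \frac{325}{4} + 754\right) + 1238\right) 728 = \left(\frac{2827}{4} + 1238\right) 728 = \frac{7779}{4} \cdot 728 = 1415778$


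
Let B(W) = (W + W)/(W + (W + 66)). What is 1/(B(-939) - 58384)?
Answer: -302/17631655 ≈ -1.7128e-5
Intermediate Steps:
B(W) = 2*W/(66 + 2*W) (B(W) = (2*W)/(W + (66 + W)) = (2*W)/(66 + 2*W) = 2*W/(66 + 2*W))
1/(B(-939) - 58384) = 1/(-939/(33 - 939) - 58384) = 1/(-939/(-906) - 58384) = 1/(-939*(-1/906) - 58384) = 1/(313/302 - 58384) = 1/(-17631655/302) = -302/17631655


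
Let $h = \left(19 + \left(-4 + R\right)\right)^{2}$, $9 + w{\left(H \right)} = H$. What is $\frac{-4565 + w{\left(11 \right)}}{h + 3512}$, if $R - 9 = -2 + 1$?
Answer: $- \frac{507}{449} \approx -1.1292$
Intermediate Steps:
$R = 8$ ($R = 9 + \left(-2 + 1\right) = 9 - 1 = 8$)
$w{\left(H \right)} = -9 + H$
$h = 529$ ($h = \left(19 + \left(-4 + 8\right)\right)^{2} = \left(19 + 4\right)^{2} = 23^{2} = 529$)
$\frac{-4565 + w{\left(11 \right)}}{h + 3512} = \frac{-4565 + \left(-9 + 11\right)}{529 + 3512} = \frac{-4565 + 2}{4041} = \left(-4563\right) \frac{1}{4041} = - \frac{507}{449}$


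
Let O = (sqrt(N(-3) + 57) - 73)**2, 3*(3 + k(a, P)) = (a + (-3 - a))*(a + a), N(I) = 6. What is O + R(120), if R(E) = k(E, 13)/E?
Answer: 215599/40 - 438*sqrt(7) ≈ 4231.1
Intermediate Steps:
k(a, P) = -3 - 2*a (k(a, P) = -3 + ((a + (-3 - a))*(a + a))/3 = -3 + (-6*a)/3 = -3 - 2*a)
R(E) = (-3 - 2*E)/E
O = (-73 + 3*sqrt(7))**2 (O = (sqrt(6 + 57) - 73)**2 = (sqrt(63) - 73)**2 = (3*sqrt(7) - 73)**2 = (-73 + 3*sqrt(7))**2 ≈ 4233.2)
O + R(120) = (5392 - 438*sqrt(7)) + (-2 - 3/120) = (5392 - 438*sqrt(7)) + (-2 - 3*1/120) = (5392 - 438*sqrt(7)) + (-2 - 1/40) = (5392 - 438*sqrt(7)) - 81/40 = 215599/40 - 438*sqrt(7)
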